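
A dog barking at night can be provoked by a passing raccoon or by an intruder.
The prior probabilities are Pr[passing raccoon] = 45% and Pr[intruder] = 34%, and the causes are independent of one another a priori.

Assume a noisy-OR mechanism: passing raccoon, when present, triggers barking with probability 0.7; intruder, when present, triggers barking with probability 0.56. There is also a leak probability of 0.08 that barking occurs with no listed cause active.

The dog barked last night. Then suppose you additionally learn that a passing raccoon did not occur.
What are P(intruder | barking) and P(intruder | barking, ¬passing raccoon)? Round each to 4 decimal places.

P(intruder | barking) ≈ 0.5017; P(intruder | barking, ¬passing raccoon) ≈ 0.7931

Under noisy-OR, P(barking | causes) = 1 − (1−0.08)·∏(1−qᵢ) over the active causes.
By total probability over the 4 (passing raccoon, intruder) configurations:
  P(barking) = 0.08·0.55·0.66 + 0.5952·0.55·0.34 + 0.724·0.45·0.66 + 0.87856·0.45·0.34
        = 0.029040 + 0.111302 + 0.215028 + 0.134420 = 0.489790
The terms with intruder present sum to 0.245722, so
  P(intruder | barking) = 0.245722 / 0.489790 ≈ 0.5017

Now condition on the additional information:
P(barking | ¬passing raccoon) = 0.08·0.66 + 0.5952·0.34 = 0.052800 + 0.202368 = 0.255168
Restricting to configurations with intruder present: 0.5952·0.34 = 0.202368.
So P(intruder | barking, ¬passing raccoon) = 0.202368/0.255168 ≈ 0.7931.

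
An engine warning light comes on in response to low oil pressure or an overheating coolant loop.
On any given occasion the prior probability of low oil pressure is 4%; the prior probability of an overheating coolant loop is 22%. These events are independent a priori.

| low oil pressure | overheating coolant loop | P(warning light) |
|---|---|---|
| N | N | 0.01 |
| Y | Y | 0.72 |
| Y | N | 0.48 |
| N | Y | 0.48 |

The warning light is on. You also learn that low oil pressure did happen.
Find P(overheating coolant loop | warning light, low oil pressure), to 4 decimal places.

P(warning light | low oil pressure) = 0.48·0.78 + 0.72·0.22 = 0.374400 + 0.158400 = 0.532800
The overheating coolant loop-present share is 0.72·0.22 = 0.158400.
So P(overheating coolant loop | warning light, low oil pressure) = 0.158400/0.532800 ≈ 0.2973.

P(overheating coolant loop | warning light, low oil pressure) ≈ 0.2973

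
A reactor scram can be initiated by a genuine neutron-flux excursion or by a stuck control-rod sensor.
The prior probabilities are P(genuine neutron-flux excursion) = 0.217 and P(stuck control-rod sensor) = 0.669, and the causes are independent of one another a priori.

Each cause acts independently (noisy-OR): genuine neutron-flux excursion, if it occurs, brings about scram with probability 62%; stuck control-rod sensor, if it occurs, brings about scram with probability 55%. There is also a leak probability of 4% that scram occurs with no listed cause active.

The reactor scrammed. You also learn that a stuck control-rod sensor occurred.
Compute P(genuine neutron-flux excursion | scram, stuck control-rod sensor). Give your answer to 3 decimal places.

P(genuine neutron-flux excursion | scram, stuck control-rod sensor) ≈ 0.290

Under noisy-OR, P(scram | causes) = 1 − (1−0.04)·∏(1−qᵢ) over the active causes.
Enumerate both values of genuine neutron-flux excursion and weight by the priors:
  P(scram | stuck control-rod sensor) = 0.568*0.783 + 0.83584*0.217
        = 0.444744 + 0.181377 = 0.626121
Configurations with genuine neutron-flux excursion contribute 0.181377, so
  P(genuine neutron-flux excursion | scram, stuck control-rod sensor) = 0.181377 / 0.626121 ≈ 0.290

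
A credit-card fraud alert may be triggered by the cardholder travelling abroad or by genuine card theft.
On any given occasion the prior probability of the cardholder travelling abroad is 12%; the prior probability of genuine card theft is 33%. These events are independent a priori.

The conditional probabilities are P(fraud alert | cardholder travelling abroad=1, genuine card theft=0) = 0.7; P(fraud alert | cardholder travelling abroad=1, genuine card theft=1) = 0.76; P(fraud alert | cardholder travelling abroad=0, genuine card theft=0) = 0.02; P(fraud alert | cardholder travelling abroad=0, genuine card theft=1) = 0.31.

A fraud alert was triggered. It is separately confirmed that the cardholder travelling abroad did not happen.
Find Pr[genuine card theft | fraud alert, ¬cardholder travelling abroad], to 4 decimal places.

Pr[genuine card theft | fraud alert, ¬cardholder travelling abroad] ≈ 0.8842

P(fraud alert | ¬cardholder travelling abroad) = 0.02×0.67 + 0.31×0.33 = 0.013400 + 0.102300 = 0.115700
Of this, 0.102300 comes from 0.31×0.33 (the genuine card theft=true cases).
P(genuine card theft | fraud alert, ¬cardholder travelling abroad) = 0.102300 / 0.115700 ≈ 0.8842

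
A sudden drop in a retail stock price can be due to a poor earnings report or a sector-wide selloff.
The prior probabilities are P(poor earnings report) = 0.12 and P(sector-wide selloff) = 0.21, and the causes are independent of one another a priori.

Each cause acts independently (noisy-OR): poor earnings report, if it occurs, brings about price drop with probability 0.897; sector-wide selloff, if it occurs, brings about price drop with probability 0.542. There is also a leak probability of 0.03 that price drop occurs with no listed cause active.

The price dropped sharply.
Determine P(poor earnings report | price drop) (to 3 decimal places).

Under noisy-OR, P(price drop | causes) = 1 − (1−0.03)·∏(1−qᵢ) over the active causes.
P(price drop) = 0.03·0.88·0.79 + 0.55574·0.88·0.21 + 0.90009·0.12·0.79 + 0.954241·0.12·0.21 = 0.020856 + 0.102701 + 0.085329 + 0.024047 = 0.232933
Restricting to configurations with poor earnings report present: 0.085329 + 0.024047 = 0.109376.
So P(poor earnings report | price drop) = 0.109376/0.232933 ≈ 0.470.

P(poor earnings report | price drop) ≈ 0.470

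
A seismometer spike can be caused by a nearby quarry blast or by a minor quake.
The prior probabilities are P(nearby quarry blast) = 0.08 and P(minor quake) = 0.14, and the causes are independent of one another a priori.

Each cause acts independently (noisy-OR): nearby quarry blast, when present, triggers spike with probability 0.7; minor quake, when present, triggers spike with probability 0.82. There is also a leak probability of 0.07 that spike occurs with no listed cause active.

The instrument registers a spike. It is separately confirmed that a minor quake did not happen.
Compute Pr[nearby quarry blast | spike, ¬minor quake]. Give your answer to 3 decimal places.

Pr[nearby quarry blast | spike, ¬minor quake] ≈ 0.472

Under noisy-OR, P(spike | causes) = 1 − (1−0.07)·∏(1−qᵢ) over the active causes.
P(spike | ¬minor quake) = 0.07·0.92 + 0.721·0.08 = 0.064400 + 0.057680 = 0.122080
The nearby quarry blast-present share is 0.721·0.08 = 0.057680.
So P(nearby quarry blast | spike, ¬minor quake) = 0.057680/0.122080 ≈ 0.472.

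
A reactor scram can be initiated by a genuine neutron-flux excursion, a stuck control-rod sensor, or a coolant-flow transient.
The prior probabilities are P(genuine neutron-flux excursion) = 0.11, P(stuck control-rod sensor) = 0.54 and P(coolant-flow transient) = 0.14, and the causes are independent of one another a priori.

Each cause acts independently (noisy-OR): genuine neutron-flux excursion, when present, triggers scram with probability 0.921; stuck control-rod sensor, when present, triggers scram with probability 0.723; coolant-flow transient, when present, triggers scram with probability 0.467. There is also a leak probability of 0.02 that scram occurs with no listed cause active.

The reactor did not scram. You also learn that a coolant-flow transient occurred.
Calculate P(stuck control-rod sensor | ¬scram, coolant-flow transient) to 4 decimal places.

Under noisy-OR, P(scram | causes) = 1 − (1−0.02)·∏(1−qᵢ) over the active causes.
P(¬scram | coolant-flow transient) = 0.52234×0.89×0.46 + 0.144688×0.89×0.54 + 0.041265×0.11×0.46 + 0.01143×0.11×0.54 = 0.213846 + 0.069537 + 0.002088 + 0.000679 = 0.286150
Restricting to configurations with stuck control-rod sensor present: 0.069537 + 0.000679 = 0.070216.
So P(stuck control-rod sensor | ¬scram, coolant-flow transient) = 0.070216/0.286150 ≈ 0.2454.

P(stuck control-rod sensor | ¬scram, coolant-flow transient) ≈ 0.2454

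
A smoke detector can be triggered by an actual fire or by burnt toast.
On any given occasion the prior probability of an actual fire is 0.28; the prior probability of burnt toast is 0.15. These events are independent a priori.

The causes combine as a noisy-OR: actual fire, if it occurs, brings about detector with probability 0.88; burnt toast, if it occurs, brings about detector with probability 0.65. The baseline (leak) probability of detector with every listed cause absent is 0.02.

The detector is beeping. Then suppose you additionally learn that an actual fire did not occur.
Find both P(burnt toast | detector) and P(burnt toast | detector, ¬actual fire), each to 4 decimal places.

Under noisy-OR, P(detector | causes) = 1 − (1−0.02)·∏(1−qᵢ) over the active causes.
P(detector) = 0.02*0.72*0.85 + 0.657*0.72*0.15 + 0.8824*0.28*0.85 + 0.95884*0.28*0.15 = 0.012240 + 0.070956 + 0.210011 + 0.040271 = 0.333478
Of this, 0.111227 comes from 0.070956 + 0.040271 (the burnt toast=true cases).
So P(burnt toast | detector) = 0.111227/0.333478 ≈ 0.3335.

Now also conditioning on actual fire≠true:
P(detector | ¬actual fire) = 0.02·0.85 + 0.657·0.15 = 0.017000 + 0.098550 = 0.115550
Restricting to configurations with burnt toast present: 0.657·0.15 = 0.098550.
So P(burnt toast | detector, ¬actual fire) = 0.098550/0.115550 ≈ 0.8529.

P(burnt toast | detector) ≈ 0.3335; P(burnt toast | detector, ¬actual fire) ≈ 0.8529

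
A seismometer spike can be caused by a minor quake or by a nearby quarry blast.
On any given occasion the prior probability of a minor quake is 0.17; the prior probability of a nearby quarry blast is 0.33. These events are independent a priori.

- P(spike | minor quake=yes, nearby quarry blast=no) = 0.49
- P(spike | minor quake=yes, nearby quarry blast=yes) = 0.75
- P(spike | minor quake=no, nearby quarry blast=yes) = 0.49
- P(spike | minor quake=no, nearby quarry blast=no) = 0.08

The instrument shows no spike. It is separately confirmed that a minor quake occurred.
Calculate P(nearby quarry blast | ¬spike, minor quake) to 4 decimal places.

P(nearby quarry blast | ¬spike, minor quake) ≈ 0.1945

Numerator (weight on configurations with nearby quarry blast): 0.25*0.33 = 0.082500
Normalizer over all consistent configurations: 0.51*0.67 + 0.25*0.33 = 0.424200
P(nearby quarry blast | ¬spike, minor quake) = 0.082500/0.424200 ≈ 0.1945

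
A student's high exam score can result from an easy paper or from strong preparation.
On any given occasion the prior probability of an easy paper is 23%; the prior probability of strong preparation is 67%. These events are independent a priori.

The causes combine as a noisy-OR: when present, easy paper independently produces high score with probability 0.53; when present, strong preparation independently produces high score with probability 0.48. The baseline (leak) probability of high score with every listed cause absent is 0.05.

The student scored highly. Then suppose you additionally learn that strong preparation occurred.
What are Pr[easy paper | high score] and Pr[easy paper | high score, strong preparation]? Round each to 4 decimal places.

Under noisy-OR, P(high score | causes) = 1 − (1−0.05)·∏(1−qᵢ) over the active causes.
Weight on easy paper=true, given the evidence: 0.042011 + 0.118321 = 0.160332
Normalizer over all consistent configurations: 0.05*0.77*0.33 + 0.506*0.77*0.67 + 0.5535*0.23*0.33 + 0.76782*0.23*0.67 = 0.434082
Posterior = 0.160332 / 0.434082 ≈ 0.3694

Now condition on the additional information:
Weight on easy paper=true, given the evidence: 0.76782*0.23 = 0.176599
Normalizer over all consistent configurations: 0.506*0.77 + 0.76782*0.23 = 0.566219
Posterior = 0.176599 / 0.566219 ≈ 0.3119

Pr[easy paper | high score] ≈ 0.3694; Pr[easy paper | high score, strong preparation] ≈ 0.3119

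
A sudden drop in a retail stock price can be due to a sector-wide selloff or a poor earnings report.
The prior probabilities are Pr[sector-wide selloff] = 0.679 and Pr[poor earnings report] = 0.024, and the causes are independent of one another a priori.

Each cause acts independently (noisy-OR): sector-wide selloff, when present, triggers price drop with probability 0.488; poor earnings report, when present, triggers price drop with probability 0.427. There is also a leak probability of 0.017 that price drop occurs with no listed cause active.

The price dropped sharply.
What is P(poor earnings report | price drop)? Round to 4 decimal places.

Under noisy-OR, P(price drop | causes) = 1 − (1−0.017)·∏(1−qᵢ) over the active causes.
Weight on poor earnings report=true, given the evidence: 0.003365 + 0.011596 = 0.014961
The normalizing constant is 0.017*0.321*0.976 + 0.436741*0.321*0.024 + 0.496704*0.679*0.976 + 0.711611*0.679*0.024 = 0.349455
Posterior = 0.014961 / 0.349455 ≈ 0.0428

P(poor earnings report | price drop) ≈ 0.0428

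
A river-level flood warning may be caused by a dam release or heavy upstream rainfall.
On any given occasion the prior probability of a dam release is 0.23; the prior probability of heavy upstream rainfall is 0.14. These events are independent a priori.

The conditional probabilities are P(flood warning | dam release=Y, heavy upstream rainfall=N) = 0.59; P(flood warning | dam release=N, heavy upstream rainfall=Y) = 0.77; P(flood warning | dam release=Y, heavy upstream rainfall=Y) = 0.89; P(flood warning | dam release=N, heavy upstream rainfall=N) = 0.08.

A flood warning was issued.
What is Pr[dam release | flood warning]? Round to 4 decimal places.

By total probability over the 4 (dam release, heavy upstream rainfall) configurations:
  P(flood warning) = 0.08×0.77×0.86 + 0.77×0.77×0.14 + 0.59×0.23×0.86 + 0.89×0.23×0.14
        = 0.052976 + 0.083006 + 0.116702 + 0.028658 = 0.281342
The terms with dam release present sum to 0.145360, so
  P(dam release | flood warning) = 0.145360 / 0.281342 ≈ 0.5167

Pr[dam release | flood warning] ≈ 0.5167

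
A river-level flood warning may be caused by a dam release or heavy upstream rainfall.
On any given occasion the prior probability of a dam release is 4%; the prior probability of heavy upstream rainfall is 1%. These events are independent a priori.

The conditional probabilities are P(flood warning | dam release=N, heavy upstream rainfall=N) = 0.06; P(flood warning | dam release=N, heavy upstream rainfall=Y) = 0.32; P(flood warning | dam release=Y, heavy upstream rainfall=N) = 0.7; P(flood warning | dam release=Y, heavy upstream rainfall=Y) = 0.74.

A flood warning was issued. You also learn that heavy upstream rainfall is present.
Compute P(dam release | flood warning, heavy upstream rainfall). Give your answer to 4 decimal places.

P(flood warning | heavy upstream rainfall) = 0.32×0.96 + 0.74×0.04 = 0.307200 + 0.029600 = 0.336800
Restricting to configurations with dam release present: 0.74×0.04 = 0.029600.
So P(dam release | flood warning, heavy upstream rainfall) = 0.029600/0.336800 ≈ 0.0879.

P(dam release | flood warning, heavy upstream rainfall) ≈ 0.0879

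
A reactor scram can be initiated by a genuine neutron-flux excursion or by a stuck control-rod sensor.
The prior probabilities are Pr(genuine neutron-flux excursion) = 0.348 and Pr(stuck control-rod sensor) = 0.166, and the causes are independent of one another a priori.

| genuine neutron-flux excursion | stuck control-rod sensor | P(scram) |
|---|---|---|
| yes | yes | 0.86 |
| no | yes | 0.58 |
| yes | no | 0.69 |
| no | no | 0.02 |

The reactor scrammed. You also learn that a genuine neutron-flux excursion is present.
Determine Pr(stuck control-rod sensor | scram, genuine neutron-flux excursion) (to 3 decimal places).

By total probability over both values of stuck control-rod sensor:
  P(scram | genuine neutron-flux excursion) = 0.69*0.834 + 0.86*0.166
        = 0.575460 + 0.142760 = 0.718220
Configurations with stuck control-rod sensor contribute 0.142760, so
  P(stuck control-rod sensor | scram, genuine neutron-flux excursion) = 0.142760 / 0.718220 ≈ 0.199

Pr(stuck control-rod sensor | scram, genuine neutron-flux excursion) ≈ 0.199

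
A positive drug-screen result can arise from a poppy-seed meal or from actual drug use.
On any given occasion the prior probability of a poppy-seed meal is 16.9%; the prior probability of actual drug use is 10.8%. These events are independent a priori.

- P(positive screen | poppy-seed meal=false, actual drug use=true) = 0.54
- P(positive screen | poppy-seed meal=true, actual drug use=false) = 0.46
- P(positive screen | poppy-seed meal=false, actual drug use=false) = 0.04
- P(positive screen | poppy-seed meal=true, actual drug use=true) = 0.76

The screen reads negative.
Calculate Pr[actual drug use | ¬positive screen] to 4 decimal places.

Sum P(¬positive screen|·) weighted by the priors over the 4 (poppy-seed meal, actual drug use) configurations:
  P(¬positive screen) = 0.96·0.831·0.892 + 0.46·0.831·0.108 + 0.54·0.169·0.892 + 0.24·0.169·0.108
        = 0.711602 + 0.041284 + 0.081404 + 0.004380 = 0.838670
The terms with actual drug use present sum to 0.045664, so
  P(actual drug use | ¬positive screen) = 0.045664 / 0.838670 ≈ 0.0544

Pr[actual drug use | ¬positive screen] ≈ 0.0544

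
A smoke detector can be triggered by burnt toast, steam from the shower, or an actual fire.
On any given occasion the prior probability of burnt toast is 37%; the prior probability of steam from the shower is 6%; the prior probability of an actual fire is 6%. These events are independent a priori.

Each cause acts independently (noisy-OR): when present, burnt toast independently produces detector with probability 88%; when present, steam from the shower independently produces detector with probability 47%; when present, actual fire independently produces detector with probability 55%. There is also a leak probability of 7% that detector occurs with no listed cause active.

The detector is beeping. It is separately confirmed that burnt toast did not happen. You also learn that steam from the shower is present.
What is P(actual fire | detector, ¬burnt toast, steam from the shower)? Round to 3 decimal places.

P(actual fire | detector, ¬burnt toast, steam from the shower) ≈ 0.089

Under noisy-OR, P(detector | causes) = 1 − (1−0.07)·∏(1−qᵢ) over the active causes.
Enumerate both values of actual fire and weight by the priors:
  P(detector | ¬burnt toast, steam from the shower) = 0.5071*0.94 + 0.778195*0.06
        = 0.476674 + 0.046692 = 0.523366
Configurations with actual fire contribute 0.046692, so
  P(actual fire | detector, ¬burnt toast, steam from the shower) = 0.046692 / 0.523366 ≈ 0.089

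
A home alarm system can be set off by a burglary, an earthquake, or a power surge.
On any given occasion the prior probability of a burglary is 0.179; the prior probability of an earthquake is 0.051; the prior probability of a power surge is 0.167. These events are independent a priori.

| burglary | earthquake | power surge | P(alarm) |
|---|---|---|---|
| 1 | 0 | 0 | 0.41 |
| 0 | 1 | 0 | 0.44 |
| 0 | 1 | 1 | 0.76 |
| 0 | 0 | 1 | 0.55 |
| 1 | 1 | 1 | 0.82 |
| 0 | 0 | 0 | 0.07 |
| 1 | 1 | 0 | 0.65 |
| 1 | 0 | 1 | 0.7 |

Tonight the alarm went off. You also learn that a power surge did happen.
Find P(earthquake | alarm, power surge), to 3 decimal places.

P(earthquake | alarm, power surge) ≈ 0.067

Numerator (weight on configurations with earthquake): 0.031822 + 0.007486 = 0.039308
The normalizing constant is 0.55×0.821×0.949 + 0.76×0.821×0.051 + 0.7×0.179×0.949 + 0.82×0.179×0.051 = 0.586739
P(earthquake | alarm, power surge) = 0.039308/0.586739 ≈ 0.067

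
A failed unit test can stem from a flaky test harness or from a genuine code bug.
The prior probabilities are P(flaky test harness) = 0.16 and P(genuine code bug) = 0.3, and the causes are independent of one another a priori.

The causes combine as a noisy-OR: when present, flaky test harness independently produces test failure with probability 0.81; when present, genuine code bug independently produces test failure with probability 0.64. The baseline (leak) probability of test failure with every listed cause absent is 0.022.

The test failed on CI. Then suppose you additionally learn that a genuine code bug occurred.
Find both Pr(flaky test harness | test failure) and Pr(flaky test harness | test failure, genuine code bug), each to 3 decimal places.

Under noisy-OR, P(test failure | causes) = 1 − (1−0.022)·∏(1−qᵢ) over the active causes.
Numerator (weight on configurations with flaky test harness): 0.091188 + 0.044789 = 0.135977
The normalizing constant is 0.022*0.84*0.7 + 0.64792*0.84*0.3 + 0.81418*0.16*0.7 + 0.933105*0.16*0.3 = 0.312189
P(flaky test harness | test failure) = 0.135977/0.312189 ≈ 0.436

Now also conditioning on genuine code bug=true:
P(test failure | genuine code bug) = 0.64792×0.84 + 0.933105×0.16 = 0.544253 + 0.149297 = 0.693550
The flaky test harness-present share is 0.933105×0.16 = 0.149297.
So P(flaky test harness | test failure, genuine code bug) = 0.149297/0.693550 ≈ 0.215.

Pr(flaky test harness | test failure) ≈ 0.436; Pr(flaky test harness | test failure, genuine code bug) ≈ 0.215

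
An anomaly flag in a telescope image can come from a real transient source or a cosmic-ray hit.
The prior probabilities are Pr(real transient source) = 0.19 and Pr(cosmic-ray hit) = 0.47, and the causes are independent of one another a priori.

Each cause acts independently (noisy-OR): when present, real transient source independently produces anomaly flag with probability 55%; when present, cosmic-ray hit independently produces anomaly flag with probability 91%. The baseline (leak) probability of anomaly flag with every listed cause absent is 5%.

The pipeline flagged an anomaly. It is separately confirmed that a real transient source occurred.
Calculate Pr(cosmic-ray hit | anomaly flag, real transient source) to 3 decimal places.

Under noisy-OR, P(anomaly flag | causes) = 1 − (1−0.05)·∏(1−qᵢ) over the active causes.
By total probability over both values of cosmic-ray hit:
  P(anomaly flag | real transient source) = 0.5725·0.53 + 0.961525·0.47
        = 0.303425 + 0.451917 = 0.755342
Configurations with cosmic-ray hit contribute 0.451917, so
  P(cosmic-ray hit | anomaly flag, real transient source) = 0.451917 / 0.755342 ≈ 0.598

Pr(cosmic-ray hit | anomaly flag, real transient source) ≈ 0.598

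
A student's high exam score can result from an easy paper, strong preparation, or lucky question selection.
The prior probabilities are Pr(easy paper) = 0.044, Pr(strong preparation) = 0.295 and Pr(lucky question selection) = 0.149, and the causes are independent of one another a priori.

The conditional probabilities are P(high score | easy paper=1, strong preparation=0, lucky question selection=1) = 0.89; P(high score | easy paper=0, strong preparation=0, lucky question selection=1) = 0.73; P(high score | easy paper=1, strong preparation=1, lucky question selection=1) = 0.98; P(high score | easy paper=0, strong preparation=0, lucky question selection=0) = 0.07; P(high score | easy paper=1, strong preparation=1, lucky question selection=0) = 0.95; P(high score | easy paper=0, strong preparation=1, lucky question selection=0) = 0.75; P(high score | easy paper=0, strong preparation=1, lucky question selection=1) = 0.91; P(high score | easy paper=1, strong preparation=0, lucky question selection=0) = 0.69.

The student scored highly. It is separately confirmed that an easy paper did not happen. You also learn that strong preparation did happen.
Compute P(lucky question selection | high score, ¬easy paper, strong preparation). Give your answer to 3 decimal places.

Enumerate both values of lucky question selection and weight by the priors:
  P(high score | ¬easy paper, strong preparation) = 0.75×0.851 + 0.91×0.149
        = 0.638250 + 0.135590 = 0.773840
Keeping only the lucky question selection-present terms gives 0.135590, so
  P(lucky question selection | high score, ¬easy paper, strong preparation) = 0.135590 / 0.773840 ≈ 0.175

P(lucky question selection | high score, ¬easy paper, strong preparation) ≈ 0.175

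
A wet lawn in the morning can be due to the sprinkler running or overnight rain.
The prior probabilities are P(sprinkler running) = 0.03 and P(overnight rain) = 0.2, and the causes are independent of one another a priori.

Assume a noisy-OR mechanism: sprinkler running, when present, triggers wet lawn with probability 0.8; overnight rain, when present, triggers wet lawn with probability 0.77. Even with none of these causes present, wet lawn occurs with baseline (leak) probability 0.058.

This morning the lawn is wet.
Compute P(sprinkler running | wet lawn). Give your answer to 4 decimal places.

P(sprinkler running | wet lawn) ≈ 0.1135

Under noisy-OR, P(wet lawn | causes) = 1 − (1−0.058)·∏(1−qᵢ) over the active causes.
Enumerate the 4 (sprinkler running, overnight rain) configurations and weight by the priors:
  P(wet lawn) = 0.058×0.97×0.8 + 0.78334×0.97×0.2 + 0.8116×0.03×0.8 + 0.956668×0.03×0.2
        = 0.045008 + 0.151968 + 0.019478 + 0.005740 = 0.222194
Configurations with sprinkler running contribute 0.025218, so
  P(sprinkler running | wet lawn) = 0.025218 / 0.222194 ≈ 0.1135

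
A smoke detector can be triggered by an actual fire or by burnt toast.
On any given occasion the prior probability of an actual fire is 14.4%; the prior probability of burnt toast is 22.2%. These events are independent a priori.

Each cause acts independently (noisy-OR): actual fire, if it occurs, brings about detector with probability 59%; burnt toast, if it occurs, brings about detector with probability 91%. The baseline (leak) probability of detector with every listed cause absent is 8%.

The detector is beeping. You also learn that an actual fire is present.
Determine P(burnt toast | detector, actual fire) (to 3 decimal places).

P(burnt toast | detector, actual fire) ≈ 0.307

Under noisy-OR, P(detector | causes) = 1 − (1−0.08)·∏(1−qᵢ) over the active causes.
Weight on burnt toast=true, given the evidence: 0.966052*0.222 = 0.214464
The normalizing constant is 0.6228*0.778 + 0.966052*0.222 = 0.699002
P(burnt toast | detector, actual fire) = 0.214464/0.699002 ≈ 0.307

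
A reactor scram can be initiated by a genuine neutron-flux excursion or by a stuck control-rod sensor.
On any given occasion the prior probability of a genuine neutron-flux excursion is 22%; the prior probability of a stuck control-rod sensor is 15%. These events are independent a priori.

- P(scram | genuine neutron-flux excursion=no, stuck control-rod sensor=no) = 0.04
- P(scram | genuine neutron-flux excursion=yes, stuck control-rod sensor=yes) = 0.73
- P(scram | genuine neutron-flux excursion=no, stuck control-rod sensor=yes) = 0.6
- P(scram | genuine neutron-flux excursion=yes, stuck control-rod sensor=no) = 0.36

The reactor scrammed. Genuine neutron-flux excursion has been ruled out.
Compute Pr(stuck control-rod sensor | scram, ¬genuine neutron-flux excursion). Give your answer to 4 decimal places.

Pr(stuck control-rod sensor | scram, ¬genuine neutron-flux excursion) ≈ 0.7258

P(scram | ¬genuine neutron-flux excursion) = 0.04·0.85 + 0.6·0.15 = 0.034000 + 0.090000 = 0.124000
The stuck control-rod sensor-present share is 0.6·0.15 = 0.090000.
So P(stuck control-rod sensor | scram, ¬genuine neutron-flux excursion) = 0.090000/0.124000 ≈ 0.7258.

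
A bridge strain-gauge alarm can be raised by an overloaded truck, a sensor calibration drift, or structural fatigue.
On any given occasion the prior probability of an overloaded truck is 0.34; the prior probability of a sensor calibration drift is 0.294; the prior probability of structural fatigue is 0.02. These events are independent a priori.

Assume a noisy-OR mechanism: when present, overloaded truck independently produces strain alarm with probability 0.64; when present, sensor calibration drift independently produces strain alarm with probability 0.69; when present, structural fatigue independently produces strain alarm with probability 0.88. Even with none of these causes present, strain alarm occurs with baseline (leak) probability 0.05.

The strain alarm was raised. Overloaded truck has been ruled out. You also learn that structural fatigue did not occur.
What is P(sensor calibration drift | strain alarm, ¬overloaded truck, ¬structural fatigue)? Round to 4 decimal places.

Under noisy-OR, P(strain alarm | causes) = 1 − (1−0.05)·∏(1−qᵢ) over the active causes.
Sum P(strain alarm|·) weighted by the priors over both values of sensor calibration drift:
  P(strain alarm | ¬overloaded truck, ¬structural fatigue) = 0.05×0.706 + 0.7055×0.294
        = 0.035300 + 0.207417 = 0.242717
Keeping only the sensor calibration drift-present terms gives 0.207417, so
  P(sensor calibration drift | strain alarm, ¬overloaded truck, ¬structural fatigue) = 0.207417 / 0.242717 ≈ 0.8546

P(sensor calibration drift | strain alarm, ¬overloaded truck, ¬structural fatigue) ≈ 0.8546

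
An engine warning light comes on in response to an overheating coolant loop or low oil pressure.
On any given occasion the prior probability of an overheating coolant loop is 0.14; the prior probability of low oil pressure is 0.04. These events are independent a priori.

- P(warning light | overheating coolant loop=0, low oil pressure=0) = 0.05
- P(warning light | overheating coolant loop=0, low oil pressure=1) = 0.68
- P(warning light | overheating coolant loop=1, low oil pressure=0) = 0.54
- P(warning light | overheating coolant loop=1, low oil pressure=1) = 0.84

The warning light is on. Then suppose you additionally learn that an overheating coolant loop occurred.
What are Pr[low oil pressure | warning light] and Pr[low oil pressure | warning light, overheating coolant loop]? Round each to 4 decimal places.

Sum P(warning light|·) weighted by the priors over the 4 (overheating coolant loop, low oil pressure) configurations:
  P(warning light) = 0.05*0.86*0.96 + 0.68*0.86*0.04 + 0.54*0.14*0.96 + 0.84*0.14*0.04
        = 0.041280 + 0.023392 + 0.072576 + 0.004704 = 0.141952
Keeping only the low oil pressure-present terms gives 0.028096, so
  P(low oil pressure | warning light) = 0.028096 / 0.141952 ≈ 0.1979

Now condition on the additional information:
Enumerate both values of low oil pressure and weight by the priors:
  P(warning light | overheating coolant loop) = 0.54*0.96 + 0.84*0.04
        = 0.518400 + 0.033600 = 0.552000
Keeping only the low oil pressure-present terms gives 0.033600, so
  P(low oil pressure | warning light, overheating coolant loop) = 0.033600 / 0.552000 ≈ 0.0609

Pr[low oil pressure | warning light] ≈ 0.1979; Pr[low oil pressure | warning light, overheating coolant loop] ≈ 0.0609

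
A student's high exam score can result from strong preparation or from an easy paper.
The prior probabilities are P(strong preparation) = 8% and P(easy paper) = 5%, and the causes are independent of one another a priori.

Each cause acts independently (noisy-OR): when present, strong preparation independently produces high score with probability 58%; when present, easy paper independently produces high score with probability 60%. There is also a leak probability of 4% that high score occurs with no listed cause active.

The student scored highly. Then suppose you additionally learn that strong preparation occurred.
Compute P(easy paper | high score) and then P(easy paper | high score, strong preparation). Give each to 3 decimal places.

P(easy paper | high score) ≈ 0.283; P(easy paper | high score, strong preparation) ≈ 0.069

Under noisy-OR, P(high score | causes) = 1 − (1−0.04)·∏(1−qᵢ) over the active causes.
For the numerator, keep only easy paper=true terms: 0.028336 + 0.003355 = 0.031691
Denominator P(high score): 0.04·0.92·0.95 + 0.616·0.92·0.05 + 0.5968·0.08·0.95 + 0.83872·0.08·0.05 = 0.112008
P(easy paper | high score) = 0.031691/0.112008 ≈ 0.283

Now condition on the additional information:
Enumerate both values of easy paper and weight by the priors:
  P(high score | strong preparation) = 0.5968*0.95 + 0.83872*0.05
        = 0.566960 + 0.041936 = 0.608896
The terms with easy paper present sum to 0.041936, so
  P(easy paper | high score, strong preparation) = 0.041936 / 0.608896 ≈ 0.069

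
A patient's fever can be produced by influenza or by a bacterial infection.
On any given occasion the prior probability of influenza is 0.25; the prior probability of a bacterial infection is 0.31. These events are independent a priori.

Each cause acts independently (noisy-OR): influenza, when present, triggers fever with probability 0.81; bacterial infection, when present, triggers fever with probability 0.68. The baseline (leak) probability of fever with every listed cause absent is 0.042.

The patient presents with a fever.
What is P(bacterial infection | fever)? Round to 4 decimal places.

P(bacterial infection | fever) ≈ 0.5899

Under noisy-OR, P(fever | causes) = 1 − (1−0.042)·∏(1−qᵢ) over the active causes.
For the numerator, keep only bacterial infection=true terms: 0.161225 + 0.072986 = 0.234211
The normalizing constant is 0.042*0.75*0.69 + 0.69344*0.75*0.31 + 0.81798*0.25*0.69 + 0.941754*0.25*0.31 = 0.397048
P(bacterial infection | fever) = 0.234211/0.397048 ≈ 0.5899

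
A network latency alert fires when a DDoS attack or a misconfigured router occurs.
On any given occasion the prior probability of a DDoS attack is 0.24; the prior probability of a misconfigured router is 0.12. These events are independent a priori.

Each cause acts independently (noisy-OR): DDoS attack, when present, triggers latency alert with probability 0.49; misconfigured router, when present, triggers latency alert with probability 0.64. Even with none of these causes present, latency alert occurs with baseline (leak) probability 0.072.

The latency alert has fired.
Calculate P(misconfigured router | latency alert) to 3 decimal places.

Under noisy-OR, P(latency alert | causes) = 1 − (1−0.072)·∏(1−qᵢ) over the active causes.
P(latency alert) = 0.072×0.76×0.88 + 0.66592×0.76×0.12 + 0.52672×0.24×0.88 + 0.829619×0.24×0.12 = 0.048154 + 0.060732 + 0.111243 + 0.023893 = 0.244022
Of this, 0.084625 comes from 0.060732 + 0.023893 (the misconfigured router=true cases).
So P(misconfigured router | latency alert) = 0.084625/0.244022 ≈ 0.347.

P(misconfigured router | latency alert) ≈ 0.347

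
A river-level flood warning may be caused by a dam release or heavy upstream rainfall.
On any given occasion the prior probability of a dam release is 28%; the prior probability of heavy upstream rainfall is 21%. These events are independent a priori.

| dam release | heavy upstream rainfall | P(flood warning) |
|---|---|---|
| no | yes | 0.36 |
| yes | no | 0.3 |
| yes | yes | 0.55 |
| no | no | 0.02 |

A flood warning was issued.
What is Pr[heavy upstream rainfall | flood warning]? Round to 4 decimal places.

P(flood warning) = 0.02·0.72·0.79 + 0.36·0.72·0.21 + 0.3·0.28·0.79 + 0.55·0.28·0.21 = 0.011376 + 0.054432 + 0.066360 + 0.032340 = 0.164508
The heavy upstream rainfall-present share is 0.054432 + 0.032340 = 0.086772.
Hence the posterior is 0.086772/0.164508 ≈ 0.5275.

Pr[heavy upstream rainfall | flood warning] ≈ 0.5275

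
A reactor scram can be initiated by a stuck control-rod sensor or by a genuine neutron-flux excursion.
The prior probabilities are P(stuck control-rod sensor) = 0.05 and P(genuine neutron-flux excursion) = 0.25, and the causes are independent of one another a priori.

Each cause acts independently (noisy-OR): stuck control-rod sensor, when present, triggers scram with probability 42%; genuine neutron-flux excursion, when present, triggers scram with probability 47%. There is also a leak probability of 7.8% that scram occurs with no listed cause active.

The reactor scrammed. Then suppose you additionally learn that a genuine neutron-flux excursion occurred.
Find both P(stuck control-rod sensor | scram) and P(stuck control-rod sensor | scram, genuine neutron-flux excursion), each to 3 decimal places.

Under noisy-OR, P(scram | causes) = 1 − (1−0.078)·∏(1−qᵢ) over the active causes.
Sum P(scram|·) weighted by the priors over the 4 (stuck control-rod sensor, genuine neutron-flux excursion) configurations:
  P(scram) = 0.078·0.95·0.75 + 0.51134·0.95·0.25 + 0.46524·0.05·0.75 + 0.716577·0.05·0.25
        = 0.055575 + 0.121443 + 0.017447 + 0.008957 = 0.203422
Keeping only the stuck control-rod sensor-present terms gives 0.026404, so
  P(stuck control-rod sensor | scram) = 0.026404 / 0.203422 ≈ 0.130

With the extra evidence:
Weight on stuck control-rod sensor=true, given the evidence: 0.716577×0.05 = 0.035829
Denominator P(scram | genuine neutron-flux excursion): 0.51134×0.95 + 0.716577×0.05 = 0.521602
P(stuck control-rod sensor | scram, genuine neutron-flux excursion) = 0.035829/0.521602 ≈ 0.069
Conditioning on genuine neutron-flux excursion lowers the posterior on stuck control-rod sensor: the classic explaining-away effect in a common-effect structure.

P(stuck control-rod sensor | scram) ≈ 0.130; P(stuck control-rod sensor | scram, genuine neutron-flux excursion) ≈ 0.069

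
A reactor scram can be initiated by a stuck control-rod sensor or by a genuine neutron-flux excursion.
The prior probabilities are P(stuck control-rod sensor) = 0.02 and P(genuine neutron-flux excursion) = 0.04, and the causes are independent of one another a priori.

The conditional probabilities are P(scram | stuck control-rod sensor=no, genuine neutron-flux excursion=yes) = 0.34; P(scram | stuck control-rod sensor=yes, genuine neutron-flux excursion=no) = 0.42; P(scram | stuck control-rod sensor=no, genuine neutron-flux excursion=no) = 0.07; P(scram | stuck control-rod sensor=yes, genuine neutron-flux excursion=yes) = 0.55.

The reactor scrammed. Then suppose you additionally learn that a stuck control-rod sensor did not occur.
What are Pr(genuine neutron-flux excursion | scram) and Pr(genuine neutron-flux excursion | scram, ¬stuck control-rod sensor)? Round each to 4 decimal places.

For the numerator, keep only genuine neutron-flux excursion=true terms: 0.013328 + 0.000440 = 0.013768
The normalizing constant is 0.07·0.98·0.96 + 0.34·0.98·0.04 + 0.42·0.02·0.96 + 0.55·0.02·0.04 = 0.087688
Posterior = 0.013768 / 0.087688 ≈ 0.1570

With the extra evidence:
Enumerate both values of genuine neutron-flux excursion and weight by the priors:
  P(scram | ¬stuck control-rod sensor) = 0.07·0.96 + 0.34·0.04
        = 0.067200 + 0.013600 = 0.080800
Keeping only the genuine neutron-flux excursion-present terms gives 0.013600, so
  P(genuine neutron-flux excursion | scram, ¬stuck control-rod sensor) = 0.013600 / 0.080800 ≈ 0.1683
With stuck control-rod sensor excluded, genuine neutron-flux excursion must carry more of the explanatory weight for the scram.

Pr(genuine neutron-flux excursion | scram) ≈ 0.1570; Pr(genuine neutron-flux excursion | scram, ¬stuck control-rod sensor) ≈ 0.1683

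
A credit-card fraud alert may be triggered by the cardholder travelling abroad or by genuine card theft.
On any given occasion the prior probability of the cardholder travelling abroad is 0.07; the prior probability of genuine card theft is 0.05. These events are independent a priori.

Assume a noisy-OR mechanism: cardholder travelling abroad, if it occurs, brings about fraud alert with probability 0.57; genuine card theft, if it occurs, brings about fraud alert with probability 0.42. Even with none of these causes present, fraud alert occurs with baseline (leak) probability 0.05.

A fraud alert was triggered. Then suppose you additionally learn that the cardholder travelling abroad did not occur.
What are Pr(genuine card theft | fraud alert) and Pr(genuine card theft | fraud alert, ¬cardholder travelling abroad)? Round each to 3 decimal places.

Under noisy-OR, P(fraud alert | causes) = 1 − (1−0.05)·∏(1−qᵢ) over the active causes.
P(fraud alert) = 0.05×0.93×0.95 + 0.449×0.93×0.05 + 0.5915×0.07×0.95 + 0.76307×0.07×0.05 = 0.044175 + 0.020879 + 0.039335 + 0.002671 = 0.107060
Of this, 0.023550 comes from 0.020879 + 0.002671 (the genuine card theft=true cases).
So P(genuine card theft | fraud alert) = 0.023550/0.107060 ≈ 0.220.

With the extra evidence:
P(fraud alert | ¬cardholder travelling abroad) = 0.05·0.95 + 0.449·0.05 = 0.047500 + 0.022450 = 0.069950
The genuine card theft-present share is 0.449·0.05 = 0.022450.
So P(genuine card theft | fraud alert, ¬cardholder travelling abroad) = 0.022450/0.069950 ≈ 0.321.
Ruling out cardholder travelling abroad raises the posterior on genuine card theft — the flip side of explaining away.

Pr(genuine card theft | fraud alert) ≈ 0.220; Pr(genuine card theft | fraud alert, ¬cardholder travelling abroad) ≈ 0.321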